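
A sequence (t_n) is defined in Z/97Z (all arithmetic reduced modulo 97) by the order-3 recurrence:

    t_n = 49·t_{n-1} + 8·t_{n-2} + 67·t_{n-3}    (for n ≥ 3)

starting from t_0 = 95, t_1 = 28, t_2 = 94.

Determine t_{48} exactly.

t_3 = 49·94 + 8·28 + 67·95 = 40
t_4 = 49·40 + 8·94 + 67·28 = 29
t_5 = 49·29 + 8·40 + 67·94 = 85
t_6 = 49·85 + 8·29 + 67·40 = 93
t_7 = 49·93 + 8·85 + 67·29 = 2
t_8 = 49·2 + 8·93 + 67·85 = 38
t_9 = 49·38 + 8·2 + 67·93 = 58
t_10 = 49·58 + 8·38 + 67·2 = 79
t_11 = 49·79 + 8·58 + 67·38 = 91
t_12 = 49·91 + 8·79 + 67·58 = 53
t_13 = 49·53 + 8·91 + 67·79 = 82
t_14 = 49·82 + 8·53 + 67·91 = 63
t_15 = 49·63 + 8·82 + 67·53 = 19
t_16 = 49·19 + 8·63 + 67·82 = 42
t_17 = 49·42 + 8·19 + 67·63 = 29
t_18 = 49·29 + 8·42 + 67·19 = 23
t_19 = 49·23 + 8·29 + 67·42 = 2
t_20 = 49·2 + 8·23 + 67·29 = 91
t_21 = 49·91 + 8·2 + 67·23 = 2
t_22 = 49·2 + 8·91 + 67·2 = 87
t_23 = 49·87 + 8·2 + 67·91 = 94
t_24 = 49·94 + 8·87 + 67·2 = 4
t_25 = 49·4 + 8·94 + 67·87 = 84
t_26 = 49·84 + 8·4 + 67·94 = 67
t_27 = 49·67 + 8·84 + 67·4 = 52
t_28 = 49·52 + 8·67 + 67·84 = 79
t_29 = 49·79 + 8·52 + 67·67 = 46
t_30 = 49·46 + 8·79 + 67·52 = 65
t_31 = 49·65 + 8·46 + 67·79 = 19
t_32 = 49·19 + 8·65 + 67·46 = 71
t_33 = 49·71 + 8·19 + 67·65 = 32
t_34 = 49·32 + 8·71 + 67·19 = 14
t_35 = 49·14 + 8·32 + 67·71 = 73
t_36 = 49·73 + 8·14 + 67·32 = 13
t_37 = 49·13 + 8·73 + 67·14 = 25
t_38 = 49·25 + 8·13 + 67·73 = 12
t_39 = 49·12 + 8·25 + 67·13 = 10
t_40 = 49·10 + 8·12 + 67·25 = 30
t_41 = 49·30 + 8·10 + 67·12 = 26
t_42 = 49·26 + 8·30 + 67·10 = 50
t_43 = 49·50 + 8·26 + 67·30 = 12
t_44 = 49·12 + 8·50 + 67·26 = 14
t_45 = 49·14 + 8·12 + 67·50 = 58
t_46 = 49·58 + 8·14 + 67·12 = 72
t_47 = 49·72 + 8·58 + 67·14 = 80
t_48 = 49·80 + 8·72 + 67·58 = 40

40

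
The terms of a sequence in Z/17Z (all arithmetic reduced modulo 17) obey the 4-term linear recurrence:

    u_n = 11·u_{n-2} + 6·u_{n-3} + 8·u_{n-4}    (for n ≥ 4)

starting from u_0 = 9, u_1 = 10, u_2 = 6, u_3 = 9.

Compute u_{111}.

8

u_4 = 0·9 + 11·6 + 6·10 + 8·9 = 11
u_5 = 0·11 + 11·9 + 6·6 + 8·10 = 11
u_6 = 0·11 + 11·11 + 6·9 + 8·6 = 2
u_7 = 0·2 + 11·11 + 6·11 + 8·9 = 4
u_8 = 0·4 + 11·2 + 6·11 + 8·11 = 6
u_9 = 0·6 + 11·4 + 6·2 + 8·11 = 8
u_10 = 0·8 + 11·6 + 6·4 + 8·2 = 4
u_11 = 0·4 + 11·8 + 6·6 + 8·4 = 3
u_12 = 0·3 + 11·4 + 6·8 + 8·6 = 4
u_13 = 0·4 + 11·3 + 6·4 + 8·8 = 2
u_14 = 0·2 + 11·4 + 6·3 + 8·4 = 9
u_15 = 0·9 + 11·2 + 6·4 + 8·3 = 2
u_16 = 0·2 + 11·9 + 6·2 + 8·4 = 7
u_17 = 0·7 + 11·2 + 6·9 + 8·2 = 7
u_18 = 0·7 + 11·7 + 6·2 + 8·9 = 8
u_19 = 0·8 + 11·7 + 6·7 + 8·2 = 16
u_20 = 0·16 + 11·8 + 6·7 + 8·7 = 16
u_21 = 0·16 + 11·16 + 6·8 + 8·7 = 8
u_22 = 0·8 + 11·16 + 6·16 + 8·8 = 13
u_23 = 0·13 + 11·8 + 6·16 + 8·16 = 6
u_24 = 0·6 + 11·13 + 6·8 + 8·16 = 13
u_25 = 0·13 + 11·6 + 6·13 + 8·8 = 4
u_26 = 0·4 + 11·13 + 6·6 + 8·13 = 11
u_27 = 0·11 + 11·4 + 6·13 + 8·6 = 0
u_28 = 0·0 + 11·11 + 6·4 + 8·13 = 11
u_29 = 0·11 + 11·0 + 6·11 + 8·4 = 13
u_30 = 0·13 + 11·11 + 6·0 + 8·11 = 5
u_31 = 0·5 + 11·13 + 6·11 + 8·0 = 5
u_32 = 0·5 + 11·5 + 6·13 + 8·11 = 0
u_33 = 0·0 + 11·5 + 6·5 + 8·13 = 2
u_34 = 0·2 + 11·0 + 6·5 + 8·5 = 2
u_35 = 0·2 + 11·2 + 6·0 + 8·5 = 11
u_36 = 0·11 + 11·2 + 6·2 + 8·0 = 0
u_37 = 0·0 + 11·11 + 6·2 + 8·2 = 13
u_38 = 0·13 + 11·0 + 6·11 + 8·2 = 14
u_39 = 0·14 + 11·13 + 6·0 + 8·11 = 10
u_40 = 0·10 + 11·14 + 6·13 + 8·0 = 11
u_41 = 0·11 + 11·10 + 6·14 + 8·13 = 9
u_42 = 0·9 + 11·11 + 6·10 + 8·14 = 4
u_43 = 0·4 + 11·9 + 6·11 + 8·10 = 7
u_44 = 0·7 + 11·4 + 6·9 + 8·11 = 16
u_45 = 0·16 + 11·7 + 6·4 + 8·9 = 3
u_46 = 0·3 + 11·16 + 6·7 + 8·4 = 12
u_47 = 0·12 + 11·3 + 6·16 + 8·7 = 15
u_48 = 0·15 + 11·12 + 6·3 + 8·16 = 6
u_49 = 0·6 + 11·15 + 6·12 + 8·3 = 6
u_50 = 0·6 + 11·6 + 6·15 + 8·12 = 14
u_51 = 0·14 + 11·6 + 6·6 + 8·15 = 1
u_52 = 0·1 + 11·14 + 6·6 + 8·6 = 0
u_53 = 0·0 + 11·1 + 6·14 + 8·6 = 7
u_54 = 0·7 + 11·0 + 6·1 + 8·14 = 16
u_55 = 0·16 + 11·7 + 6·0 + 8·1 = 0
u_56 = 0·0 + 11·16 + 6·7 + 8·0 = 14
u_57 = 0·14 + 11·0 + 6·16 + 8·7 = 16
u_58 = 0·16 + 11·14 + 6·0 + 8·16 = 10
u_59 = 0·10 + 11·16 + 6·14 + 8·0 = 5
u_60 = 0·5 + 11·10 + 6·16 + 8·14 = 12
u_61 = 0·12 + 11·5 + 6·10 + 8·16 = 5
u_62 = 0·5 + 11·12 + 6·5 + 8·10 = 4
u_63 = 0·4 + 11·5 + 6·12 + 8·5 = 14
u_64 = 0·14 + 11·4 + 6·5 + 8·12 = 0
u_65 = 0·0 + 11·14 + 6·4 + 8·5 = 14
u_66 = 0·14 + 11·0 + 6·14 + 8·4 = 14
u_67 = 0·14 + 11·14 + 6·0 + 8·14 = 11
u_68 = 0·11 + 11·14 + 6·14 + 8·0 = 0
u_69 = 0·0 + 11·11 + 6·14 + 8·14 = 11
u_70 = 0·11 + 11·0 + 6·11 + 8·14 = 8
u_71 = 0·8 + 11·11 + 6·0 + 8·11 = 5
u_72 = 0·5 + 11·8 + 6·11 + 8·0 = 1
u_73 = 0·1 + 11·5 + 6·8 + 8·11 = 4
u_74 = 0·4 + 11·1 + 6·5 + 8·8 = 3
u_75 = 0·3 + 11·4 + 6·1 + 8·5 = 5
u_76 = 0·5 + 11·3 + 6·4 + 8·1 = 14
u_77 = 0·14 + 11·5 + 6·3 + 8·4 = 3
u_78 = 0·3 + 11·14 + 6·5 + 8·3 = 4
u_79 = 0·4 + 11·3 + 6·14 + 8·5 = 4
u_80 = 0·4 + 11·4 + 6·3 + 8·14 = 4
u_81 = 0·4 + 11·4 + 6·4 + 8·3 = 7
u_82 = 0·7 + 11·4 + 6·4 + 8·4 = 15
u_83 = 0·15 + 11·7 + 6·4 + 8·4 = 14
u_84 = 0·14 + 11·15 + 6·7 + 8·4 = 1
u_85 = 0·1 + 11·14 + 6·15 + 8·7 = 11
u_86 = 0·11 + 11·1 + 6·14 + 8·15 = 11
u_87 = 0·11 + 11·11 + 6·1 + 8·14 = 1
u_88 = 0·1 + 11·11 + 6·11 + 8·1 = 8
u_89 = 0·8 + 11·1 + 6·11 + 8·11 = 12
u_90 = 0·12 + 11·8 + 6·1 + 8·11 = 12
u_91 = 0·12 + 11·12 + 6·8 + 8·1 = 1
u_92 = 0·1 + 11·12 + 6·12 + 8·8 = 13
u_93 = 0·13 + 11·1 + 6·12 + 8·12 = 9
u_94 = 0·9 + 11·13 + 6·1 + 8·12 = 7
u_95 = 0·7 + 11·9 + 6·13 + 8·1 = 15
u_96 = 0·15 + 11·7 + 6·9 + 8·13 = 14
u_97 = 0·14 + 11·15 + 6·7 + 8·9 = 7
u_98 = 0·7 + 11·14 + 6·15 + 8·7 = 11
u_99 = 0·11 + 11·7 + 6·14 + 8·15 = 9
u_100 = 0·9 + 11·11 + 6·7 + 8·14 = 3
u_101 = 0·3 + 11·9 + 6·11 + 8·7 = 0
u_102 = 0·0 + 11·3 + 6·9 + 8·11 = 5
u_103 = 0·5 + 11·0 + 6·3 + 8·9 = 5
u_104 = 0·5 + 11·5 + 6·0 + 8·3 = 11
u_105 = 0·11 + 11·5 + 6·5 + 8·0 = 0
u_106 = 0·0 + 11·11 + 6·5 + 8·5 = 4
u_107 = 0·4 + 11·0 + 6·11 + 8·5 = 4
u_108 = 0·4 + 11·4 + 6·0 + 8·11 = 13
u_109 = 0·13 + 11·4 + 6·4 + 8·0 = 0
u_110 = 0·0 + 11·13 + 6·4 + 8·4 = 12
u_111 = 0·12 + 11·0 + 6·13 + 8·4 = 8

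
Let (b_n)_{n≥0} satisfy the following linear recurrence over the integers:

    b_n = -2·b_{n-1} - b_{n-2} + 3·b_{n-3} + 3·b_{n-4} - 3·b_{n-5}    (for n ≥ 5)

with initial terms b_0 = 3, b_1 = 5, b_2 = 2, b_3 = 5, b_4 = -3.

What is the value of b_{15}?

b_5 = -2·-3 + -1·5 + 3·2 + 3·5 + -3·3 = 13
b_6 = -2·13 + -1·-3 + 3·5 + 3·2 + -3·5 = -17
b_7 = -2·-17 + -1·13 + 3·-3 + 3·5 + -3·2 = 21
b_8 = -2·21 + -1·-17 + 3·13 + 3·-3 + -3·5 = -10
b_9 = -2·-10 + -1·21 + 3·-17 + 3·13 + -3·-3 = -4
b_10 = -2·-4 + -1·-10 + 3·21 + 3·-17 + -3·13 = -9
b_11 = -2·-9 + -1·-4 + 3·-10 + 3·21 + -3·-17 = 106
b_12 = -2·106 + -1·-9 + 3·-4 + 3·-10 + -3·21 = -308
b_13 = -2·-308 + -1·106 + 3·-9 + 3·-4 + -3·-10 = 501
b_14 = -2·501 + -1·-308 + 3·106 + 3·-9 + -3·-4 = -391
b_15 = -2·-391 + -1·501 + 3·-308 + 3·106 + -3·-9 = -298

-298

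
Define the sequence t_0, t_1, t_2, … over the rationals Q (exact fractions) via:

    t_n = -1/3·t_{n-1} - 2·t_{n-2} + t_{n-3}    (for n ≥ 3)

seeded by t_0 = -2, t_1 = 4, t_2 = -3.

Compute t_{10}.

t_3 = -1/3·-3 + -2·4 + 1·-2 = -9
t_4 = -1/3·-9 + -2·-3 + 1·4 = 13
t_5 = -1/3·13 + -2·-9 + 1·-3 = 32/3
t_6 = -1/3·32/3 + -2·13 + 1·-9 = -347/9
t_7 = -1/3·-347/9 + -2·32/3 + 1·13 = 122/27
t_8 = -1/3·122/27 + -2·-347/9 + 1·32/3 = 6988/81
t_9 = -1/3·6988/81 + -2·122/27 + 1·-347/9 = -18553/243
t_10 = -1/3·-18553/243 + -2·6988/81 + 1·122/27 = -103937/729

-103937/729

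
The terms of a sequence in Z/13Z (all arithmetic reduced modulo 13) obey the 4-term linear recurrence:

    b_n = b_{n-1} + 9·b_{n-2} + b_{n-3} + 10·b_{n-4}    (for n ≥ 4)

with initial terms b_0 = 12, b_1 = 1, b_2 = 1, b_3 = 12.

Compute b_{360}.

12

b_4 = 1·12 + 9·1 + 1·1 + 10·12 = 12
b_5 = 1·12 + 9·12 + 1·1 + 10·1 = 1
b_6 = 1·1 + 9·12 + 1·12 + 10·1 = 1
b_7 = 1·1 + 9·1 + 1·12 + 10·12 = 12
(b_4, b_5, b_6, b_7) = (12, 1, 1, 12) = (b_0, b_1, b_2, b_3), so the sequence has period 4.
360 ≡ 0 (mod 4), hence b_360 = b_0 = 12.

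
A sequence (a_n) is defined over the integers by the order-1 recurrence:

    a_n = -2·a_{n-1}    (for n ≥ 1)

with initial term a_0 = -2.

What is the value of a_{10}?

-2048

a_1 = -2·-2 = 4
a_2 = -2·4 = -8
a_3 = -2·-8 = 16
a_4 = -2·16 = -32
a_5 = -2·-32 = 64
a_6 = -2·64 = -128
a_7 = -2·-128 = 256
a_8 = -2·256 = -512
a_9 = -2·-512 = 1024
a_10 = -2·1024 = -2048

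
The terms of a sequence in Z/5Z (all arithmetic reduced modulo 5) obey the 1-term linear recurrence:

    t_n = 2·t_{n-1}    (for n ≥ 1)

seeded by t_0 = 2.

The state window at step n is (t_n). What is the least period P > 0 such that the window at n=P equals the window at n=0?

4

n=0: window = (2)
n=1: window = (4)
n=2: window = (3)
n=3: window = (1)
n=4: window = (2)
window at n=4 equals window at n=0 → period = 4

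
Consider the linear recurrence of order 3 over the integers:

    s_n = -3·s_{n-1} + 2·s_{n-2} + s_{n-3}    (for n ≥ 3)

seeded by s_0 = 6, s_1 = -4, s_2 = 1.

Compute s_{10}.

24571

s_3 = -3·1 + 2·-4 + 1·6 = -5
s_4 = -3·-5 + 2·1 + 1·-4 = 13
s_5 = -3·13 + 2·-5 + 1·1 = -48
s_6 = -3·-48 + 2·13 + 1·-5 = 165
s_7 = -3·165 + 2·-48 + 1·13 = -578
s_8 = -3·-578 + 2·165 + 1·-48 = 2016
s_9 = -3·2016 + 2·-578 + 1·165 = -7039
s_10 = -3·-7039 + 2·2016 + 1·-578 = 24571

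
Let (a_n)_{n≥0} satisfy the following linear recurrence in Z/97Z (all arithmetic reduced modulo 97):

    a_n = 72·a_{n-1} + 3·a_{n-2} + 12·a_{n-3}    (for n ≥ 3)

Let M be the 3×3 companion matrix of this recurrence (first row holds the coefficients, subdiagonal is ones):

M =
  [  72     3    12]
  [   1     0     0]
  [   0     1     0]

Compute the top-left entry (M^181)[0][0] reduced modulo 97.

56

(M^181)[0][0] is the top entry after applying M 181 times to the unit state (1, 0, 0). Equivalently it is h_{183} for the auxiliary sequence (h_n) obeying the same recurrence with h_2 = 1 and h_i = 0 for 0 ≤ i < 2:
h_3 = 72·1 + 3·0 + 12·0 = 72
h_4 = 72·72 + 3·1 + 12·0 = 46
h_5 = 72·46 + 3·72 + 12·1 = 48
h_6 = 72·48 + 3·46 + 12·72 = 93
h_7 = 72·93 + 3·48 + 12·46 = 20
h_8 = 72·20 + 3·93 + 12·48 = 64
Continuing the recurrence:
  h_9 = 61;  h_10 = 71;  h_11 = 49;  h_12 = 11;  h_13 = 45;  h_14 = 78
  h_15 = 63;  h_16 = 72;  h_17 = 4;  h_18 = 96;  h_19 = 28;  h_20 = 24
  h_21 = 54;  h_22 = 28;  h_23 = 41;  h_24 = 95;  h_25 = 24;  h_26 = 80
  h_27 = 85;  h_28 = 52;  h_29 = 12;  h_30 = 3;  h_31 = 3;  h_32 = 78
  h_33 = 35;  h_34 = 74;  h_35 = 64;  h_36 = 12;  h_37 = 4;  h_38 = 25
  h_39 = 16;  h_40 = 14;  h_41 = 95;  h_42 = 90;  h_43 = 46;  h_44 = 66
  h_45 = 53;  h_46 = 7;  h_47 = 0;  h_48 = 75;  h_49 = 52;  h_50 = 89
  h_51 = 92;  h_52 = 46;  h_53 = 0;  h_54 = 78;  h_55 = 57;  h_56 = 70
  h_57 = 36;  h_58 = 91;  h_59 = 31;  h_60 = 27;  h_61 = 25;  h_62 = 22
  h_63 = 43;  h_64 = 67;  h_65 = 76;  h_66 = 78;  h_67 = 52;  h_68 = 40
  h_69 = 92;  h_70 = 93;  h_71 = 80;  h_72 = 62;  h_73 = 0;  h_74 = 79
  h_75 = 30;  h_76 = 69;  h_77 = 89;  h_78 = 88;  h_79 = 59;  h_80 = 51
  h_81 = 55;  h_82 = 68;  h_83 = 47;  h_84 = 77;  h_85 = 2;  h_86 = 66
  h_87 = 56;  h_88 = 83;  h_89 = 49;  h_90 = 84;  h_91 = 13;  h_92 = 30
  h_93 = 6;  h_94 = 96;  h_95 = 15;  h_96 = 82;  h_97 = 20;  h_98 = 23
  h_99 = 81;  h_100 = 30;  h_101 = 60;  h_102 = 47;  h_103 = 44;  h_104 = 52
  h_105 = 75;  h_106 = 70;  h_107 = 69;  h_108 = 64;  h_109 = 29;  h_110 = 4
  h_111 = 76;  h_112 = 12;  h_113 = 73;  h_114 = 93;  h_115 = 75;  h_116 = 56
  h_117 = 38;  h_118 = 21;  h_119 = 67;  h_120 = 8;  h_121 = 59;  h_122 = 32
  h_123 = 55;  h_124 = 11;  h_125 = 80;  h_126 = 51;  h_127 = 67;  h_128 = 20
  h_129 = 22;  h_130 = 23;  h_131 = 22;  h_132 = 74;  h_133 = 44;  h_134 = 65
  h_135 = 74;  h_136 = 37;  h_137 = 77;  h_138 = 44;  h_139 = 60;  h_140 = 41
  h_141 = 71;  h_142 = 38;  h_143 = 46;  h_144 = 10;  h_145 = 53;  h_146 = 33
  h_147 = 36;  h_148 = 29;  h_149 = 70;  h_150 = 30;  h_151 = 2;  h_152 = 7
  h_153 = 94;  h_154 = 23;  h_155 = 82;  h_156 = 20;  h_157 = 22;  h_158 = 9
  h_159 = 81;  h_160 = 12;  h_161 = 51;  h_162 = 24;  h_163 = 85;  h_164 = 14
  h_165 = 96;  h_166 = 20;  h_167 = 53;  h_168 = 81;  h_169 = 23;  h_170 = 13
  h_171 = 37;  h_172 = 69;  h_173 = 94;  h_174 = 47;  h_175 = 32;  h_176 = 81
  h_177 = 90;  h_178 = 26;  h_179 = 10;  h_180 = 35;  h_181 = 49
h_182 = 72·49 + 3·35 + 12·10 = 67
h_183 = 72·67 + 3·49 + 12·35 = 56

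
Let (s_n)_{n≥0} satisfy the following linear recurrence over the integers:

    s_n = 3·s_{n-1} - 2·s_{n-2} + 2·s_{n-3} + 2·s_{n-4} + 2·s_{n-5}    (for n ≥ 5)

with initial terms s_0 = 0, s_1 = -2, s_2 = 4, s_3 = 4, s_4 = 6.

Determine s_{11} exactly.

6346

s_5 = 3·6 + -2·4 + 2·4 + 2·-2 + 2·0 = 14
s_6 = 3·14 + -2·6 + 2·4 + 2·4 + 2·-2 = 42
s_7 = 3·42 + -2·14 + 2·6 + 2·4 + 2·4 = 126
s_8 = 3·126 + -2·42 + 2·14 + 2·6 + 2·4 = 342
s_9 = 3·342 + -2·126 + 2·42 + 2·14 + 2·6 = 898
s_10 = 3·898 + -2·342 + 2·126 + 2·42 + 2·14 = 2374
s_11 = 3·2374 + -2·898 + 2·342 + 2·126 + 2·42 = 6346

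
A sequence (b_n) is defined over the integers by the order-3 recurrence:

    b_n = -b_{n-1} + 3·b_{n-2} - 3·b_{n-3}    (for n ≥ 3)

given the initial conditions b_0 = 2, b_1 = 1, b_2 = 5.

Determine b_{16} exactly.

2047682

b_3 = -1·5 + 3·1 + -3·2 = -8
b_4 = -1·-8 + 3·5 + -3·1 = 20
b_5 = -1·20 + 3·-8 + -3·5 = -59
b_6 = -1·-59 + 3·20 + -3·-8 = 143
b_7 = -1·143 + 3·-59 + -3·20 = -380
b_8 = -1·-380 + 3·143 + -3·-59 = 986
b_9 = -1·986 + 3·-380 + -3·143 = -2555
b_10 = -1·-2555 + 3·986 + -3·-380 = 6653
b_11 = -1·6653 + 3·-2555 + -3·986 = -17276
b_12 = -1·-17276 + 3·6653 + -3·-2555 = 44900
b_13 = -1·44900 + 3·-17276 + -3·6653 = -116687
b_14 = -1·-116687 + 3·44900 + -3·-17276 = 303215
b_15 = -1·303215 + 3·-116687 + -3·44900 = -787976
b_16 = -1·-787976 + 3·303215 + -3·-116687 = 2047682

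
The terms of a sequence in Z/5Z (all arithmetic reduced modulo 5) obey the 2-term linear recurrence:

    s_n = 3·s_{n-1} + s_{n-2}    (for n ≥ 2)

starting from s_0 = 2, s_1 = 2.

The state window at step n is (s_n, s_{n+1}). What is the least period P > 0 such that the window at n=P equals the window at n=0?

n=0: window = (2, 2)
n=1: window = (2, 3)
n=2: window = (3, 1)
n=3: window = (1, 1)
n=4: window = (1, 4)
n=5: window = (4, 3)
n=6: window = (3, 3)
n=7: window = (3, 2)
n=8: window = (2, 4)
n=9: window = (4, 4)
n=10: window = (4, 1)
n=11: window = (1, 2)
n=12: window = (2, 2)
window at n=12 equals window at n=0 → period = 12

12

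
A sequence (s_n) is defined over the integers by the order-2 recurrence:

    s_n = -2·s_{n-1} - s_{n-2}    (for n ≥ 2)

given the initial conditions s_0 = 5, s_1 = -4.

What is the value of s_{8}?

-3

s_2 = -2·-4 + -1·5 = 3
s_3 = -2·3 + -1·-4 = -2
s_4 = -2·-2 + -1·3 = 1
s_5 = -2·1 + -1·-2 = 0
s_6 = -2·0 + -1·1 = -1
s_7 = -2·-1 + -1·0 = 2
s_8 = -2·2 + -1·-1 = -3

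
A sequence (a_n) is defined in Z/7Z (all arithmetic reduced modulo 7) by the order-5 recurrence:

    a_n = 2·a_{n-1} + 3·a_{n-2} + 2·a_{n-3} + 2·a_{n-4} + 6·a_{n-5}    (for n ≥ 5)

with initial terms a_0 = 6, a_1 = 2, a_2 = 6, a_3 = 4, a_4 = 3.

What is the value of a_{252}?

3

a_5 = 2·3 + 3·4 + 2·6 + 2·2 + 6·6 = 0
a_6 = 2·0 + 3·3 + 2·4 + 2·6 + 6·2 = 6
a_7 = 2·6 + 3·0 + 2·3 + 2·4 + 6·6 = 6
a_8 = 2·6 + 3·6 + 2·0 + 2·3 + 6·4 = 4
a_9 = 2·4 + 3·6 + 2·6 + 2·0 + 6·3 = 0
a_10 = 2·0 + 3·4 + 2·6 + 2·6 + 6·0 = 1
Continuing the recurrence:
  a_11 = 2;  a_12 = 2;  a_13 = 1;  a_14 = 0;  a_15 = 3;  a_16 = 3
  a_17 = 1;  a_18 = 2;  a_19 = 5;  a_20 = 0;  a_21 = 4;  a_22 = 0
  a_23 = 6;  a_24 = 1;  a_25 = 0;  a_26 = 4;  a_27 = 1;  a_28 = 3
  a_29 = 2;  a_30 = 2;  a_31 = 0;  a_32 = 1;  a_33 = 0;  a_34 = 5
  a_35 = 3;  a_36 = 2;  a_37 = 1;  a_38 = 3;  a_39 = 0;  a_40 = 5
  a_41 = 2;  a_42 = 3;  a_43 = 5;  a_44 = 5;  a_45 = 2;  a_46 = 5
  a_47 = 5;  a_48 = 6;  a_49 = 1;  a_50 = 3;  a_51 = 5;  a_52 = 0
  a_53 = 3;  a_54 = 0;  a_55 = 2;  a_56 = 5;  a_57 = 1;  a_58 = 4
  a_59 = 4;  a_60 = 2;  a_61 = 0;  a_62 = 0;  a_63 = 1;  a_64 = 2
  a_65 = 5;  a_66 = 4;  a_67 = 1;  a_68 = 6;  a_69 = 3;  a_70 = 1
  a_71 = 0;  a_72 = 6;  a_73 = 0;  a_74 = 3;  a_75 = 3;  a_76 = 6
  a_77 = 0;  a_78 = 2;  a_79 = 5;  a_80 = 4;  a_81 = 0;  a_82 = 5
  a_83 = 5;  a_84 = 0;  a_85 = 0;  a_86 = 6;  a_87 = 3;  a_88 = 5
  a_89 = 3;  a_90 = 4;  a_91 = 6;  a_92 = 2;  a_93 = 3;  a_94 = 1
  a_95 = 2;  a_96 = 4;  a_97 = 6;  a_98 = 6;  a_99 = 6;  a_100 = 6
  a_101 = 1;  a_102 = 3;  a_103 = 6;  a_104 = 1;  a_105 = 1;  a_106 = 1
  a_107 = 2;  a_108 = 5;  a_109 = 5;  a_110 = 2;  a_111 = 4;  a_112 = 4
  a_113 = 1;  a_114 = 0;  a_115 = 3;  a_116 = 5;  a_117 = 3;  a_118 = 5
  a_119 = 0;  a_120 = 0;  a_121 = 4;  a_122 = 1;  a_123 = 2;  a_124 = 1
  a_125 = 4;  a_126 = 6;  a_127 = 1;  a_128 = 0;  a_129 = 1;  a_130 = 5
  a_131 = 2;  a_132 = 6;  a_133 = 2;  a_134 = 0;  a_135 = 3;  a_136 = 6
  a_137 = 5;  a_138 = 4;  a_139 = 6;  a_140 = 1;  a_141 = 4;  a_142 = 5
  a_143 = 4;  a_144 = 6;  a_145 = 6;  a_146 = 2;  a_147 = 2;  a_148 = 2
  a_149 = 6;  a_150 = 6;  a_151 = 1;  a_152 = 6;  a_153 = 2;  a_154 = 2
  a_155 = 4;  a_156 = 1;  a_157 = 2;  a_158 = 3;  a_159 = 6;  a_160 = 2
  a_161 = 3;  a_162 = 0;  a_163 = 1;  a_164 = 6;  a_165 = 5;  a_166 = 6
  a_167 = 6;  a_168 = 2;  a_169 = 3;  a_170 = 3;  a_171 = 4;  a_172 = 0
  a_173 = 1;  a_174 = 6;  a_175 = 6;  a_176 = 0;  a_177 = 4;  a_178 = 3
  a_179 = 3;  a_180 = 3;  a_181 = 1;  a_182 = 5;  a_183 = 1;  a_184 = 1
  a_185 = 0;  a_186 = 0;  a_187 = 6;  a_188 = 6;  a_189 = 1;  a_190 = 4
  a_191 = 0;  a_192 = 6;  a_193 = 2;  a_194 = 1;  a_195 = 2;  a_196 = 2
  a_197 = 3;  a_198 = 2;  a_199 = 6;  a_200 = 5;  a_201 = 1;  a_202 = 2
  a_203 = 6;  a_204 = 3;  a_205 = 4;  a_206 = 4;  a_207 = 1;  a_208 = 1
  a_209 = 4;  a_210 = 3;  a_211 = 4;  a_212 = 5;  a_213 = 0;  a_214 = 4
  a_215 = 2;  a_216 = 1;  a_217 = 4;  a_218 = 2;  a_219 = 4;  a_220 = 1
  a_221 = 4;  a_222 = 5;  a_223 = 2;  a_224 = 4;  a_225 = 3;  a_226 = 0
  a_227 = 2;  a_228 = 2;  a_229 = 5;  a_230 = 3;  a_231 = 1;  a_232 = 2
  a_233 = 0;  a_234 = 2;  a_235 = 0;  a_236 = 2;  a_237 = 6;  a_238 = 1
  a_239 = 1;  a_240 = 0;  a_241 = 1;  a_242 = 0;  a_243 = 4;  a_244 = 2
  a_245 = 4;  a_246 = 0;  a_247 = 3;  a_248 = 0;  a_249 = 1;  a_250 = 4
a_251 = 2·4 + 3·1 + 2·0 + 2·3 + 6·0 = 3
a_252 = 2·3 + 3·4 + 2·1 + 2·0 + 6·3 = 3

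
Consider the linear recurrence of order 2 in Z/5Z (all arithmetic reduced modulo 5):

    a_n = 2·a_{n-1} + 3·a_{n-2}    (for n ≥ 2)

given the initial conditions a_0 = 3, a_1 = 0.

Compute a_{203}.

a_2 = 2·0 + 3·3 = 4
a_3 = 2·4 + 3·0 = 3
a_4 = 2·3 + 3·4 = 3
a_5 = 2·3 + 3·3 = 0
(a_4, a_5) = (3, 0) = (a_0, a_1), so the sequence has period 4.
203 ≡ 3 (mod 4), hence a_203 = a_3 = 3.

3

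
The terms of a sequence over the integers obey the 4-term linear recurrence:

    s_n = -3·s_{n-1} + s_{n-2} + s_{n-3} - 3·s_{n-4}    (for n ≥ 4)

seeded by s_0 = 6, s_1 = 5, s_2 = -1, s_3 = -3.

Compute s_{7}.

-21

s_4 = -3·-3 + 1·-1 + 1·5 + -3·6 = -5
s_5 = -3·-5 + 1·-3 + 1·-1 + -3·5 = -4
s_6 = -3·-4 + 1·-5 + 1·-3 + -3·-1 = 7
s_7 = -3·7 + 1·-4 + 1·-5 + -3·-3 = -21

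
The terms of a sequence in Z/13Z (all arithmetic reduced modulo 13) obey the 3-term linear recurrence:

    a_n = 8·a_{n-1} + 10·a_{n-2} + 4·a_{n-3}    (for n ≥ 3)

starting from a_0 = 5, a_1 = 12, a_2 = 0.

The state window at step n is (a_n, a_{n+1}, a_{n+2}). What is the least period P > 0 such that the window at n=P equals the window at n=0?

84

n=0: window = (5, 12, 0)
n=1: window = (12, 0, 10)
n=2: window = (0, 10, 11)
n=3: window = (10, 11, 6)
n=4: window = (11, 6, 3)
n=5: window = (6, 3, 11)
n=6: window = (3, 11, 12)
n=7: window = (11, 12, 10)
n=8: window = (12, 10, 10)
n=9: window = (10, 10, 7)
n=10: window = (10, 7, 1)
n=11: window = (7, 1, 1)
n=12: window = (1, 1, 7)
n=13: window = (1, 7, 5)
n=14: window = (7, 5, 10)
n=15: window = (5, 10, 2)
n=16: window = (10, 2, 6)
n=17: window = (2, 6, 4)
n=18: window = (6, 4, 9)
n=19: window = (4, 9, 6)
n=20: window = (9, 6, 11)
n=21: window = (6, 11, 2)
n=22: window = (11, 2, 7)
n=23: window = (2, 7, 3)
n=24: window = (7, 3, 11)
n=25: window = (3, 11, 3)
n=26: window = (11, 3, 3)
n=27: window = (3, 3, 7)
n=28: window = (3, 7, 7)
n=29: window = (7, 7, 8)
n=30: window = (7, 8, 6)
n=31: window = (8, 6, 0)
n=32: window = (6, 0, 1)
n=33: window = (0, 1, 6)
n=34: window = (1, 6, 6)
n=35: window = (6, 6, 8)
n=36: window = (6, 8, 5)
n=37: window = (8, 5, 1)
n=38: window = (5, 1, 12)
n=39: window = (1, 12, 9)
n=40: window = (12, 9, 1)
…
n=82: window = (3, 9, 5)
n=83: window = (9, 5, 12)
n=84: window = (5, 12, 0)
window at n=84 equals window at n=0 → period = 84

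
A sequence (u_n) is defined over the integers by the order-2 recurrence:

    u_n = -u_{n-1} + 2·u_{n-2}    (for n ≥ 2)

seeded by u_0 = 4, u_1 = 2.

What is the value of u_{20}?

699054

u_2 = -1·2 + 2·4 = 6
u_3 = -1·6 + 2·2 = -2
u_4 = -1·-2 + 2·6 = 14
u_5 = -1·14 + 2·-2 = -18
u_6 = -1·-18 + 2·14 = 46
u_7 = -1·46 + 2·-18 = -82
u_8 = -1·-82 + 2·46 = 174
u_9 = -1·174 + 2·-82 = -338
u_10 = -1·-338 + 2·174 = 686
u_11 = -1·686 + 2·-338 = -1362
u_12 = -1·-1362 + 2·686 = 2734
u_13 = -1·2734 + 2·-1362 = -5458
u_14 = -1·-5458 + 2·2734 = 10926
u_15 = -1·10926 + 2·-5458 = -21842
u_16 = -1·-21842 + 2·10926 = 43694
u_17 = -1·43694 + 2·-21842 = -87378
u_18 = -1·-87378 + 2·43694 = 174766
u_19 = -1·174766 + 2·-87378 = -349522
u_20 = -1·-349522 + 2·174766 = 699054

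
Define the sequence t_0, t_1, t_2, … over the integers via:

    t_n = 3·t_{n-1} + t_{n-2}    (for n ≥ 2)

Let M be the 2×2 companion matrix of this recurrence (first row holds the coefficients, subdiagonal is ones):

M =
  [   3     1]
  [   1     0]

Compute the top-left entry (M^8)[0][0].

(M^8)[0][0] is the top entry after applying M 8 times to the unit state (1, 0). Equivalently it is h_{9} for the auxiliary sequence (h_n) obeying the same recurrence with h_1 = 1 and h_i = 0 for 0 ≤ i < 1:
h_2 = 3·1 + 1·0 = 3
h_3 = 3·3 + 1·1 = 10
h_4 = 3·10 + 1·3 = 33
h_5 = 3·33 + 1·10 = 109
h_6 = 3·109 + 1·33 = 360
h_7 = 3·360 + 1·109 = 1189
h_8 = 3·1189 + 1·360 = 3927
h_9 = 3·3927 + 1·1189 = 12970

12970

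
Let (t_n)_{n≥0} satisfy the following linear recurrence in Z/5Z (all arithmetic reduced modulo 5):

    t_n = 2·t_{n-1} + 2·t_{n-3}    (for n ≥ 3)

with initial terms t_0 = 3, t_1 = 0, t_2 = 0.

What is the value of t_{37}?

1

t_3 = 2·0 + 0·0 + 2·3 = 1
t_4 = 2·1 + 0·0 + 2·0 = 2
t_5 = 2·2 + 0·1 + 2·0 = 4
t_6 = 2·4 + 0·2 + 2·1 = 0
t_7 = 2·0 + 0·4 + 2·2 = 4
t_8 = 2·4 + 0·0 + 2·4 = 1
t_9 = 2·1 + 0·4 + 2·0 = 2
t_10 = 2·2 + 0·1 + 2·4 = 2
t_11 = 2·2 + 0·2 + 2·1 = 1
t_12 = 2·1 + 0·2 + 2·2 = 1
t_13 = 2·1 + 0·1 + 2·2 = 1
t_14 = 2·1 + 0·1 + 2·1 = 4
t_15 = 2·4 + 0·1 + 2·1 = 0
t_16 = 2·0 + 0·4 + 2·1 = 2
t_17 = 2·2 + 0·0 + 2·4 = 2
t_18 = 2·2 + 0·2 + 2·0 = 4
t_19 = 2·4 + 0·2 + 2·2 = 2
t_20 = 2·2 + 0·4 + 2·2 = 3
t_21 = 2·3 + 0·2 + 2·4 = 4
t_22 = 2·4 + 0·3 + 2·2 = 2
t_23 = 2·2 + 0·4 + 2·3 = 0
t_24 = 2·0 + 0·2 + 2·4 = 3
t_25 = 2·3 + 0·0 + 2·2 = 0
t_26 = 2·0 + 0·3 + 2·0 = 0
t_27 = 2·0 + 0·0 + 2·3 = 1
t_28 = 2·1 + 0·0 + 2·0 = 2
t_29 = 2·2 + 0·1 + 2·0 = 4
t_30 = 2·4 + 0·2 + 2·1 = 0
t_31 = 2·0 + 0·4 + 2·2 = 4
t_32 = 2·4 + 0·0 + 2·4 = 1
t_33 = 2·1 + 0·4 + 2·0 = 2
t_34 = 2·2 + 0·1 + 2·4 = 2
t_35 = 2·2 + 0·2 + 2·1 = 1
t_36 = 2·1 + 0·2 + 2·2 = 1
t_37 = 2·1 + 0·1 + 2·2 = 1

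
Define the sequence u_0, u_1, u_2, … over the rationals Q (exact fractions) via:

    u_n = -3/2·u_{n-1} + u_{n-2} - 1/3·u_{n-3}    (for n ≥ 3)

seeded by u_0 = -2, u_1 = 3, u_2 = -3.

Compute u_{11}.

u_3 = -3/2·-3 + 1·3 + -1/3·-2 = 49/6
u_4 = -3/2·49/6 + 1·-3 + -1/3·3 = -65/4
u_5 = -3/2·-65/4 + 1·49/6 + -1/3·-3 = 805/24
u_6 = -3/2·805/24 + 1·-65/4 + -1/3·49/6 = -9977/144
u_7 = -3/2·-9977/144 + 1·805/24 + -1/3·-65/4 = 13717/96
u_8 = -3/2·13717/96 + 1·-9977/144 + -1/3·805/24 = -169801/576
u_9 = -3/2·-169801/576 + 1·13717/96 + -1/3·-9977/144 = 2101837/3456
u_10 = -3/2·2101837/3456 + 1·-169801/576 + -1/3·13717/96 = -2890777/2304
u_11 = -3/2·-2890777/2304 + 1·2101837/3456 + -1/3·-169801/576 = 1325287/512

1325287/512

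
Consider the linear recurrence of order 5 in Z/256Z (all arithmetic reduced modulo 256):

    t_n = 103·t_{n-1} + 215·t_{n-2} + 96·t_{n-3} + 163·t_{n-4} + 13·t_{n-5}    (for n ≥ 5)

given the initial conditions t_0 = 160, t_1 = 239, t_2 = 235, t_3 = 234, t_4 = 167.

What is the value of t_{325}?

245

t_5 = 103·167 + 215·234 + 96·235 + 163·239 + 13·160 = 36
t_6 = 103·36 + 215·167 + 96·234 + 163·235 + 13·239 = 65
t_7 = 103·65 + 215·36 + 96·167 + 163·234 + 13·235 = 240
t_8 = 103·240 + 215·65 + 96·36 + 163·167 + 13·234 = 222
t_9 = 103·222 + 215·240 + 96·65 + 163·36 + 13·167 = 169
t_10 = 103·169 + 215·222 + 96·240 + 163·65 + 13·36 = 168
Continuing the recurrence:
  t_11 = 228;  t_12 = 190;  t_13 = 207;  t_14 = 232;  t_15 = 37;  t_16 = 233
  t_17 = 69;  t_18 = 141;  t_19 = 101;  t_20 = 42;  t_21 = 93;  t_22 = 217
  t_23 = 162;  t_24 = 44;  t_25 = 123;  t_26 = 21;  t_27 = 107;  t_28 = 14
  t_29 = 236;  t_30 = 116;  t_31 = 82;  t_32 = 67;  t_33 = 77;  t_34 = 216
  t_35 = 205;  t_36 = 150;  t_37 = 243;  t_38 = 16;  t_39 = 68;  t_40 = 215
  t_41 = 244;  t_42 = 196;  t_43 = 132;  t_44 = 145;  t_45 = 250;  t_46 = 13
  t_47 = 145;  t_48 = 9;  t_49 = 209;  t_50 = 255;  t_51 = 124;  t_52 = 133
  t_53 = 207;  t_54 = 118;  t_55 = 26;  t_56 = 43;  t_57 = 241;  t_58 = 121
  t_59 = 194;  t_60 = 192;  t_61 = 48;  t_62 = 152;  t_63 = 35;  t_64 = 215
  t_65 = 54;  t_66 = 163;  t_67 = 144;  t_68 = 193;  t_69 = 4;  t_70 = 58
  t_71 = 9;  t_72 = 8;  t_73 = 224;  t_74 = 90;  t_75 = 3;  t_76 = 88
  t_77 = 181;  t_78 = 137;  t_79 = 157;  t_80 = 73;  t_81 = 81;  t_82 = 50
  t_83 = 113;  t_84 = 73;  t_85 = 78;  t_86 = 4;  t_87 = 251;  t_88 = 209
  t_89 = 195;  t_90 = 158;  t_91 = 188;  t_92 = 72;  t_93 = 226;  t_94 = 103
  t_95 = 249;  t_96 = 212;  t_97 = 153;  t_98 = 10;  t_99 = 203;  t_100 = 20
  t_101 = 120;  t_102 = 87;  t_103 = 12;  t_104 = 240;  t_105 = 176;  t_106 = 93
  t_107 = 74;  t_108 = 77;  t_109 = 65;  t_110 = 185;  t_111 = 189;  t_112 = 147
  t_113 = 140;  t_114 = 193;  t_115 = 23;  t_116 = 10;  t_117 = 82;  t_118 = 3
  t_119 = 69;  t_120 = 145;  t_121 = 34;  t_122 = 104;  t_123 = 220;  t_124 = 112
  t_125 = 215;  t_126 = 3;  t_127 = 34;  t_128 = 79;  t_129 = 12;  t_130 = 193
  t_131 = 40;  t_132 = 182;  t_133 = 217;  t_134 = 168;  t_135 = 92;  t_136 = 102
  t_137 = 183;  t_138 = 200;  t_139 = 133;  t_140 = 185;  t_141 = 213;  t_142 = 149
  t_143 = 13;  t_144 = 202;  t_145 = 21;  t_146 = 169;  t_147 = 58;  t_148 = 108
  t_149 = 43;  t_150 = 109;  t_151 = 251;  t_152 = 94;  t_153 = 92;  t_154 = 172
  t_155 = 18;  t_156 = 203;  t_157 = 165;  t_158 = 208;  t_159 = 149;  t_160 = 174
  t_161 = 131;  t_162 = 136;  t_163 = 108;  t_164 = 39;  t_165 = 164;  t_166 = 124
  t_167 = 236;  t_168 = 233;  t_169 = 218;  t_170 = 45;  t_171 = 33;  t_172 = 41
  t_173 = 185;  t_174 = 247;  t_175 = 108;  t_176 = 13;  t_177 = 111;  t_178 = 190
  t_179 = 218;  t_180 = 171;  t_181 = 121;  t_182 = 169;  t_183 = 50;  t_184 = 96
  t_185 = 184;  t_186 = 40;  t_187 = 11;  t_188 = 175;  t_189 = 174;  t_190 = 235
  t_191 = 88;  t_192 = 1;  t_193 = 28;  t_194 = 146;  t_195 = 153;  t_196 = 200
  t_197 = 152;  t_198 = 226;  t_199 = 107;  t_200 = 248;  t_201 = 85;  t_202 = 57
  t_203 = 237;  t_204 = 113;  t_205 = 153;  t_206 = 242;  t_207 = 9;  t_208 = 57
  t_209 = 102;  t_210 = 36;  t_211 = 139;  t_212 = 41;  t_213 = 147;  t_214 = 206
  t_215 = 12;  t_216 = 32;  t_217 = 226;  t_218 = 239;  t_219 = 17;  t_220 = 76
  t_221 = 1;  t_222 = 66;  t_223 = 219;  t_224 = 44;  t_225 = 224;  t_226 = 71
  t_227 = 252;  t_228 = 40;  t_229 = 56;  t_230 = 53;  t_231 = 106;  t_232 = 109
  t_233 = 113;  t_234 = 89;  t_235 = 197;  t_236 = 43;  t_237 = 156;  t_238 = 41
  t_239 = 151;  t_240 = 18;  t_241 = 242;  t_242 = 35;  t_243 = 77;  t_244 = 65
  t_245 = 242;  t_246 = 104;  t_247 = 68;  t_248 = 192;  t_249 = 191;  t_250 = 27
  t_251 = 218;  t_252 = 183;  t_253 = 52;  t_254 = 65;  t_255 = 160;  t_256 = 14
  t_257 = 201;  t_258 = 168;  t_259 = 212;  t_260 = 206;  t_261 = 159;  t_262 = 168
  t_263 = 229;  t_264 = 201;  t_265 = 229;  t_266 = 221;  t_267 = 245;  t_268 = 170
  t_269 = 13;  t_270 = 57;  t_271 = 210;  t_272 = 236;  t_273 = 155;  t_274 = 69
  t_275 = 11;  t_276 = 110;  t_277 = 12;  t_278 = 36;  t_279 = 82;  t_280 = 83
  t_281 = 253;  t_282 = 200;  t_283 = 29;  t_284 = 134;  t_285 = 147;  t_286 = 192
  t_287 = 148;  t_288 = 183;  t_289 = 84;  t_290 = 180;  t_291 = 148;  t_292 = 65
  t_293 = 186;  t_294 = 205;  t_295 = 113;  t_296 = 73;  t_297 = 225;  t_298 = 47
  t_299 = 156;  t_300 = 213;  t_301 = 79;  t_302 = 134;  t_303 = 218;  t_304 = 107
  t_305 = 129;  t_306 = 217;  t_307 = 98;  t_308 = 64;  t_309 = 0;  t_310 = 56
  t_311 = 243;  t_312 = 135;  t_313 = 166;  t_314 = 243;  t_315 = 96;  t_316 = 65
  t_317 = 116;  t_318 = 106;  t_319 = 233;  t_320 = 136;  t_321 = 80;  t_322 = 42
  t_323 = 211
t_324 = 103·211 + 215·42 + 96·80 + 163·136 + 13·233 = 152
t_325 = 103·152 + 215·211 + 96·42 + 163·80 + 13·136 = 245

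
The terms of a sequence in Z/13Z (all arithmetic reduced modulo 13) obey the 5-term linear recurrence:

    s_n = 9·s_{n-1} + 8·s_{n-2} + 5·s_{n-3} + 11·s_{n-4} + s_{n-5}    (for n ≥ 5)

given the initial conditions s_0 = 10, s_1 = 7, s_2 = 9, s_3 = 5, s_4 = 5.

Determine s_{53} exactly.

s_5 = 9·5 + 8·5 + 5·9 + 11·7 + 1·10 = 9
s_6 = 9·9 + 8·5 + 5·5 + 11·9 + 1·7 = 5
s_7 = 9·5 + 8·9 + 5·5 + 11·5 + 1·9 = 11
s_8 = 9·11 + 8·5 + 5·9 + 11·5 + 1·5 = 10
s_9 = 9·10 + 8·11 + 5·5 + 11·9 + 1·5 = 8
s_10 = 9·8 + 8·10 + 5·11 + 11·5 + 1·9 = 11
s_11 = 9·11 + 8·8 + 5·10 + 11·11 + 1·5 = 1
s_12 = 9·1 + 8·11 + 5·8 + 11·10 + 1·11 = 11
s_13 = 9·11 + 8·1 + 5·11 + 11·8 + 1·10 = 0
s_14 = 9·0 + 8·11 + 5·1 + 11·11 + 1·8 = 1
s_15 = 9·1 + 8·0 + 5·11 + 11·1 + 1·11 = 8
s_16 = 9·8 + 8·1 + 5·0 + 11·11 + 1·1 = 7
s_17 = 9·7 + 8·8 + 5·1 + 11·0 + 1·11 = 0
s_18 = 9·0 + 8·7 + 5·8 + 11·1 + 1·0 = 3
s_19 = 9·3 + 8·0 + 5·7 + 11·8 + 1·1 = 8
s_20 = 9·8 + 8·3 + 5·0 + 11·7 + 1·8 = 12
s_21 = 9·12 + 8·8 + 5·3 + 11·0 + 1·7 = 12
s_22 = 9·12 + 8·12 + 5·8 + 11·3 + 1·0 = 4
s_23 = 9·4 + 8·12 + 5·12 + 11·8 + 1·3 = 10
s_24 = 9·10 + 8·4 + 5·12 + 11·12 + 1·8 = 10
s_25 = 9·10 + 8·10 + 5·4 + 11·12 + 1·12 = 9
s_26 = 9·9 + 8·10 + 5·10 + 11·4 + 1·12 = 7
s_27 = 9·7 + 8·9 + 5·10 + 11·10 + 1·4 = 0
s_28 = 9·0 + 8·7 + 5·9 + 11·10 + 1·10 = 0
s_29 = 9·0 + 8·0 + 5·7 + 11·9 + 1·10 = 1
s_30 = 9·1 + 8·0 + 5·0 + 11·7 + 1·9 = 4
s_31 = 9·4 + 8·1 + 5·0 + 11·0 + 1·7 = 12
s_32 = 9·12 + 8·4 + 5·1 + 11·0 + 1·0 = 2
s_33 = 9·2 + 8·12 + 5·4 + 11·1 + 1·0 = 2
s_34 = 9·2 + 8·2 + 5·12 + 11·4 + 1·1 = 9
s_35 = 9·9 + 8·2 + 5·2 + 11·12 + 1·4 = 9
s_36 = 9·9 + 8·9 + 5·2 + 11·2 + 1·12 = 2
s_37 = 9·2 + 8·9 + 5·9 + 11·2 + 1·2 = 3
s_38 = 9·3 + 8·2 + 5·9 + 11·9 + 1·2 = 7
s_39 = 9·7 + 8·3 + 5·2 + 11·9 + 1·9 = 10
s_40 = 9·10 + 8·7 + 5·3 + 11·2 + 1·9 = 10
s_41 = 9·10 + 8·10 + 5·7 + 11·3 + 1·2 = 6
s_42 = 9·6 + 8·10 + 5·10 + 11·7 + 1·3 = 4
s_43 = 9·4 + 8·6 + 5·10 + 11·10 + 1·7 = 4
s_44 = 9·4 + 8·4 + 5·6 + 11·10 + 1·10 = 10
s_45 = 9·10 + 8·4 + 5·4 + 11·6 + 1·10 = 10
s_46 = 9·10 + 8·10 + 5·4 + 11·4 + 1·6 = 6
s_47 = 9·6 + 8·10 + 5·10 + 11·4 + 1·4 = 11
s_48 = 9·11 + 8·6 + 5·10 + 11·10 + 1·4 = 12
s_49 = 9·12 + 8·11 + 5·6 + 11·10 + 1·10 = 8
s_50 = 9·8 + 8·12 + 5·11 + 11·6 + 1·10 = 0
s_51 = 9·0 + 8·8 + 5·12 + 11·11 + 1·6 = 4
s_52 = 9·4 + 8·0 + 5·8 + 11·12 + 1·11 = 11
s_53 = 9·11 + 8·4 + 5·0 + 11·8 + 1·12 = 10

10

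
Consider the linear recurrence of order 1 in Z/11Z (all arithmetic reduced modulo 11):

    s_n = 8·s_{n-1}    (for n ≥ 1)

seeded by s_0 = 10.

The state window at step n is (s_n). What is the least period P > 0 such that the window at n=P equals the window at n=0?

10

n=0: window = (10)
n=1: window = (3)
n=2: window = (2)
n=3: window = (5)
n=4: window = (7)
n=5: window = (1)
n=6: window = (8)
n=7: window = (9)
n=8: window = (6)
n=9: window = (4)
n=10: window = (10)
window at n=10 equals window at n=0 → period = 10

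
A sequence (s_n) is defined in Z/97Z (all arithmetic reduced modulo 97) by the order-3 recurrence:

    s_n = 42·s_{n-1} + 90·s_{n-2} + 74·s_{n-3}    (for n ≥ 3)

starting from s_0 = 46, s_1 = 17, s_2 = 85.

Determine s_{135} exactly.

s_3 = 42·85 + 90·17 + 74·46 = 65
s_4 = 42·65 + 90·85 + 74·17 = 95
s_5 = 42·95 + 90·65 + 74·85 = 28
s_6 = 42·28 + 90·95 + 74·65 = 83
s_7 = 42·83 + 90·28 + 74·95 = 38
s_8 = 42·38 + 90·83 + 74·28 = 80
s_9 = 42·80 + 90·38 + 74·83 = 21
s_10 = 42·21 + 90·80 + 74·38 = 30
s_11 = 42·30 + 90·21 + 74·80 = 49
s_12 = 42·49 + 90·30 + 74·21 = 7
s_13 = 42·7 + 90·49 + 74·30 = 37
s_14 = 42·37 + 90·7 + 74·49 = 87
s_15 = 42·87 + 90·37 + 74·7 = 33
s_16 = 42·33 + 90·87 + 74·37 = 23
s_17 = 42·23 + 90·33 + 74·87 = 92
s_18 = 42·92 + 90·23 + 74·33 = 34
s_19 = 42·34 + 90·92 + 74·23 = 61
s_20 = 42·61 + 90·34 + 74·92 = 14
s_21 = 42·14 + 90·61 + 74·34 = 58
s_22 = 42·58 + 90·14 + 74·61 = 62
s_23 = 42·62 + 90·58 + 74·14 = 33
s_24 = 42·33 + 90·62 + 74·58 = 6
s_25 = 42·6 + 90·33 + 74·62 = 50
s_26 = 42·50 + 90·6 + 74·33 = 38
s_27 = 42·38 + 90·50 + 74·6 = 41
s_28 = 42·41 + 90·38 + 74·50 = 15
s_29 = 42·15 + 90·41 + 74·38 = 51
s_30 = 42·51 + 90·15 + 74·41 = 27
s_31 = 42·27 + 90·51 + 74·15 = 44
s_32 = 42·44 + 90·27 + 74·51 = 1
s_33 = 42·1 + 90·44 + 74·27 = 83
s_34 = 42·83 + 90·1 + 74·44 = 42
s_35 = 42·42 + 90·83 + 74·1 = 93
s_36 = 42·93 + 90·42 + 74·83 = 54
s_37 = 42·54 + 90·93 + 74·42 = 69
s_38 = 42·69 + 90·54 + 74·93 = 90
s_39 = 42·90 + 90·69 + 74·54 = 18
s_40 = 42·18 + 90·90 + 74·69 = 91
s_41 = 42·91 + 90·18 + 74·90 = 74
s_42 = 42·74 + 90·91 + 74·18 = 20
s_43 = 42·20 + 90·74 + 74·91 = 72
s_44 = 42·72 + 90·20 + 74·74 = 18
s_45 = 42·18 + 90·72 + 74·20 = 83
s_46 = 42·83 + 90·18 + 74·72 = 55
s_47 = 42·55 + 90·83 + 74·18 = 54
s_48 = 42·54 + 90·55 + 74·83 = 71
s_49 = 42·71 + 90·54 + 74·55 = 78
s_50 = 42·78 + 90·71 + 74·54 = 82
s_51 = 42·82 + 90·78 + 74·71 = 4
s_52 = 42·4 + 90·82 + 74·78 = 31
s_53 = 42·31 + 90·4 + 74·82 = 67
s_54 = 42·67 + 90·31 + 74·4 = 80
s_55 = 42·80 + 90·67 + 74·31 = 44
s_56 = 42·44 + 90·80 + 74·67 = 38
s_57 = 42·38 + 90·44 + 74·80 = 30
s_58 = 42·30 + 90·38 + 74·44 = 79
s_59 = 42·79 + 90·30 + 74·38 = 3
s_60 = 42·3 + 90·79 + 74·30 = 47
s_61 = 42·47 + 90·3 + 74·79 = 39
s_62 = 42·39 + 90·47 + 74·3 = 76
s_63 = 42·76 + 90·39 + 74·47 = 92
s_64 = 42·92 + 90·76 + 74·39 = 10
s_65 = 42·10 + 90·92 + 74·76 = 65
s_66 = 42·65 + 90·10 + 74·92 = 59
s_67 = 42·59 + 90·65 + 74·10 = 47
s_68 = 42·47 + 90·59 + 74·65 = 66
s_69 = 42·66 + 90·47 + 74·59 = 19
s_70 = 42·19 + 90·66 + 74·47 = 31
s_71 = 42·31 + 90·19 + 74·66 = 39
s_72 = 42·39 + 90·31 + 74·19 = 14
s_73 = 42·14 + 90·39 + 74·31 = 87
s_74 = 42·87 + 90·14 + 74·39 = 40
s_75 = 42·40 + 90·87 + 74·14 = 70
s_76 = 42·70 + 90·40 + 74·87 = 77
s_77 = 42·77 + 90·70 + 74·40 = 78
s_78 = 42·78 + 90·77 + 74·70 = 60
s_79 = 42·60 + 90·78 + 74·77 = 9
s_80 = 42·9 + 90·60 + 74·78 = 7
s_81 = 42·7 + 90·9 + 74·60 = 15
s_82 = 42·15 + 90·7 + 74·9 = 83
s_83 = 42·83 + 90·15 + 74·7 = 19
s_84 = 42·19 + 90·83 + 74·15 = 66
s_85 = 42·66 + 90·19 + 74·83 = 51
s_86 = 42·51 + 90·66 + 74·19 = 79
s_87 = 42·79 + 90·51 + 74·66 = 85
s_88 = 42·85 + 90·79 + 74·51 = 1
s_89 = 42·1 + 90·85 + 74·79 = 55
s_90 = 42·55 + 90·1 + 74·85 = 57
s_91 = 42·57 + 90·55 + 74·1 = 46
s_92 = 42·46 + 90·57 + 74·55 = 74
s_93 = 42·74 + 90·46 + 74·57 = 20
s_94 = 42·20 + 90·74 + 74·46 = 40
s_95 = 42·40 + 90·20 + 74·74 = 32
s_96 = 42·32 + 90·40 + 74·20 = 22
s_97 = 42·22 + 90·32 + 74·40 = 71
s_98 = 42·71 + 90·22 + 74·32 = 55
s_99 = 42·55 + 90·71 + 74·22 = 46
s_100 = 42·46 + 90·55 + 74·71 = 11
s_101 = 42·11 + 90·46 + 74·55 = 39
s_102 = 42·39 + 90·11 + 74·46 = 18
s_103 = 42·18 + 90·39 + 74·11 = 36
s_104 = 42·36 + 90·18 + 74·39 = 4
s_105 = 42·4 + 90·36 + 74·18 = 84
s_106 = 42·84 + 90·4 + 74·36 = 53
s_107 = 42·53 + 90·84 + 74·4 = 91
s_108 = 42·91 + 90·53 + 74·84 = 64
s_109 = 42·64 + 90·91 + 74·53 = 56
s_110 = 42·56 + 90·64 + 74·91 = 5
s_111 = 42·5 + 90·56 + 74·64 = 92
s_112 = 42·92 + 90·5 + 74·56 = 19
s_113 = 42·19 + 90·92 + 74·5 = 39
s_114 = 42·39 + 90·19 + 74·92 = 68
s_115 = 42·68 + 90·39 + 74·19 = 12
s_116 = 42·12 + 90·68 + 74·39 = 4
s_117 = 42·4 + 90·12 + 74·68 = 72
s_118 = 42·72 + 90·4 + 74·12 = 4
s_119 = 42·4 + 90·72 + 74·4 = 57
s_120 = 42·57 + 90·4 + 74·72 = 31
s_121 = 42·31 + 90·57 + 74·4 = 35
s_122 = 42·35 + 90·31 + 74·57 = 39
s_123 = 42·39 + 90·35 + 74·31 = 1
s_124 = 42·1 + 90·39 + 74·35 = 31
s_125 = 42·31 + 90·1 + 74·39 = 10
s_126 = 42·10 + 90·31 + 74·1 = 83
s_127 = 42·83 + 90·10 + 74·31 = 84
s_128 = 42·84 + 90·83 + 74·10 = 1
s_129 = 42·1 + 90·84 + 74·83 = 67
s_130 = 42·67 + 90·1 + 74·84 = 2
s_131 = 42·2 + 90·67 + 74·1 = 77
s_132 = 42·77 + 90·2 + 74·67 = 30
s_133 = 42·30 + 90·77 + 74·2 = 93
s_134 = 42·93 + 90·30 + 74·77 = 82
s_135 = 42·82 + 90·93 + 74·30 = 66

66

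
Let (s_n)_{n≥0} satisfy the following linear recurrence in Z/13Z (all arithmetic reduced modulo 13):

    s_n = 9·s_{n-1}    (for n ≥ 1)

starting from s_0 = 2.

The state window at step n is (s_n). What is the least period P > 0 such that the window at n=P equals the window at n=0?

n=0: window = (2)
n=1: window = (5)
n=2: window = (6)
n=3: window = (2)
window at n=3 equals window at n=0 → period = 3

3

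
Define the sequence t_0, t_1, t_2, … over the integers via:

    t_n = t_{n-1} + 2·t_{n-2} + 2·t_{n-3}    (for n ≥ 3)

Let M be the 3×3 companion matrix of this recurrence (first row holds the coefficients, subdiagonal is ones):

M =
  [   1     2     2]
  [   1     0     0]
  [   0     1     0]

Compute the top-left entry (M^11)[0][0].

4755

(M^11)[0][0] is the top entry after applying M 11 times to the unit state (1, 0, 0). Equivalently it is h_{13} for the auxiliary sequence (h_n) obeying the same recurrence with h_2 = 1 and h_i = 0 for 0 ≤ i < 2:
h_3 = 1·1 + 2·0 + 2·0 = 1
h_4 = 1·1 + 2·1 + 2·0 = 3
h_5 = 1·3 + 2·1 + 2·1 = 7
h_6 = 1·7 + 2·3 + 2·1 = 15
h_7 = 1·15 + 2·7 + 2·3 = 35
h_8 = 1·35 + 2·15 + 2·7 = 79
h_9 = 1·79 + 2·35 + 2·15 = 179
h_10 = 1·179 + 2·79 + 2·35 = 407
h_11 = 1·407 + 2·179 + 2·79 = 923
h_12 = 1·923 + 2·407 + 2·179 = 2095
h_13 = 1·2095 + 2·923 + 2·407 = 4755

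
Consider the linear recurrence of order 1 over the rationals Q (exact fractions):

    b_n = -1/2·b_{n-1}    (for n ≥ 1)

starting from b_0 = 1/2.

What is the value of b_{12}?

1/8192

b_1 = -1/2·1/2 = -1/4
b_2 = -1/2·-1/4 = 1/8
b_3 = -1/2·1/8 = -1/16
b_4 = -1/2·-1/16 = 1/32
b_5 = -1/2·1/32 = -1/64
b_6 = -1/2·-1/64 = 1/128
b_7 = -1/2·1/128 = -1/256
b_8 = -1/2·-1/256 = 1/512
b_9 = -1/2·1/512 = -1/1024
b_10 = -1/2·-1/1024 = 1/2048
b_11 = -1/2·1/2048 = -1/4096
b_12 = -1/2·-1/4096 = 1/8192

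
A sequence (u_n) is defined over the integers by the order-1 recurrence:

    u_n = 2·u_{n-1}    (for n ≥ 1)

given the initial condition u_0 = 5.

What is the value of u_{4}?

80

u_1 = 2·5 = 10
u_2 = 2·10 = 20
u_3 = 2·20 = 40
u_4 = 2·40 = 80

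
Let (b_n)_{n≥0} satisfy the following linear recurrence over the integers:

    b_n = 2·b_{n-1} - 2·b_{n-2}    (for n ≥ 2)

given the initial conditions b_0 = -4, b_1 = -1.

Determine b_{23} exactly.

-14336

b_2 = 2·-1 + -2·-4 = 6
b_3 = 2·6 + -2·-1 = 14
b_4 = 2·14 + -2·6 = 16
b_5 = 2·16 + -2·14 = 4
b_6 = 2·4 + -2·16 = -24
b_7 = 2·-24 + -2·4 = -56
b_8 = 2·-56 + -2·-24 = -64
b_9 = 2·-64 + -2·-56 = -16
b_10 = 2·-16 + -2·-64 = 96
b_11 = 2·96 + -2·-16 = 224
b_12 = 2·224 + -2·96 = 256
b_13 = 2·256 + -2·224 = 64
b_14 = 2·64 + -2·256 = -384
b_15 = 2·-384 + -2·64 = -896
b_16 = 2·-896 + -2·-384 = -1024
b_17 = 2·-1024 + -2·-896 = -256
b_18 = 2·-256 + -2·-1024 = 1536
b_19 = 2·1536 + -2·-256 = 3584
b_20 = 2·3584 + -2·1536 = 4096
b_21 = 2·4096 + -2·3584 = 1024
b_22 = 2·1024 + -2·4096 = -6144
b_23 = 2·-6144 + -2·1024 = -14336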